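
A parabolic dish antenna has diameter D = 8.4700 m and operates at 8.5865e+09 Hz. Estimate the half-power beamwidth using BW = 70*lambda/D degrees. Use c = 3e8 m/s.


lambda = c / f = 3.0000e+08 / 8.5865e+09 = 0.03493857 m
BW = 70 * 0.03493857 / 8.4700 = 0.2887 deg

0.2887 deg


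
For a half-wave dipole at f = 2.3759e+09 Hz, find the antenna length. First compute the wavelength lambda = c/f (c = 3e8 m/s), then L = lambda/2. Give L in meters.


lambda = c / f = 3.0000e+08 / 2.3759e+09 = 0.1262679 m
L = lambda / 2 = 0.1262679 / 2 = 0.06313 m

0.06313 m


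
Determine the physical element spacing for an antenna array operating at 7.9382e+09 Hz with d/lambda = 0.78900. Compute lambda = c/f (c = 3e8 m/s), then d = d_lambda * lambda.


lambda = c / f = 3.0000e+08 / 7.9382e+09 = 0.03779194 m
d = 0.78900 * 0.03779194 = 0.02982 m

0.02982 m


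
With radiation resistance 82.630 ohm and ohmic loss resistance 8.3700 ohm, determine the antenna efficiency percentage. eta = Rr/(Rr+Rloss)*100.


eta = 82.630 / (82.630 + 8.3700) * 100 = 90.80%

90.80%


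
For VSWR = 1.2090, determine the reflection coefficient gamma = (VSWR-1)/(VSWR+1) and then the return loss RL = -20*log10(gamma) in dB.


gamma = (1.2090 - 1) / (1.2090 + 1) = 0.09461295
RL = -20 * log10(0.09461295) = 20.48 dB

20.48 dB


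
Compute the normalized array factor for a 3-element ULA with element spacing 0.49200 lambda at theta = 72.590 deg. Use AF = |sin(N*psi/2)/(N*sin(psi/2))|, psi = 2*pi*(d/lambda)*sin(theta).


psi = 2*pi*0.49200*sin(72.590 deg) = 2.949708 rad
AF = |sin(3*2.949708/2) / (3*sin(2.949708/2))| = 0.3211

0.3211


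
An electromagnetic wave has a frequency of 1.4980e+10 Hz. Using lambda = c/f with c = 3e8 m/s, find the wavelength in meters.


lambda = c / f = 3.0000e+08 / 1.4980e+10 = 0.02003 m

0.02003 m


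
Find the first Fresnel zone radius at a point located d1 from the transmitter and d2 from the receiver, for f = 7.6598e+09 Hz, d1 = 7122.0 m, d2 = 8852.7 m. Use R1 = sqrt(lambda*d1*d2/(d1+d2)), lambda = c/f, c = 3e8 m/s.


lambda = c / f = 3.0000e+08 / 7.6598e+09 = 0.03916551 m
R1 = sqrt(0.03916551 * 7122.0 * 8852.7 / (7122.0 + 8852.7)) = 12.43 m

12.43 m


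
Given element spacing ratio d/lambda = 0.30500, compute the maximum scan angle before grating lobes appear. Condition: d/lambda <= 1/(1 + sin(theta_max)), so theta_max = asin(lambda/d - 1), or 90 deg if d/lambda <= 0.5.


lambda/d - 1 = 1/0.30500 - 1 = 2.278689 >= 1
d/lambda <= 0.5, so the array can scan to endfire without grating lobes: theta_max = 90 deg

90 deg


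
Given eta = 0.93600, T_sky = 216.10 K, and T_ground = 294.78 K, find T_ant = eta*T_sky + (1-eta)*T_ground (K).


T_ant = 0.93600 * 216.10 + (1 - 0.93600) * 294.78 = 221.1 K

221.1 K


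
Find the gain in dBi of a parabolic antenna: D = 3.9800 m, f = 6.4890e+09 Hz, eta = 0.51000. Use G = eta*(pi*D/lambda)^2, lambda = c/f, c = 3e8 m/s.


lambda = c / f = 3.0000e+08 / 6.4890e+09 = 0.04623209 m
G_linear = 0.51000 * (pi * 3.9800 / 0.04623209)^2 = 37303.45
G_dBi = 10 * log10(37303.45) = 45.72 dBi

45.72 dBi


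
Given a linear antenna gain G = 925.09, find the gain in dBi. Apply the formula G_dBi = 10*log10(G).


G_dBi = 10 * log10(925.09) = 29.66 dBi

29.66 dBi


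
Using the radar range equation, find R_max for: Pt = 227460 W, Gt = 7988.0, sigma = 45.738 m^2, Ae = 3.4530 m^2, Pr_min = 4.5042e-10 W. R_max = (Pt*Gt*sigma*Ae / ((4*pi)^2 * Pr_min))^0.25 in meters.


R^4 = 227460*7988.0*45.738*3.4530 / ((4*pi)^2 * 4.5042e-10) = 4.034405e+18
R_max = 4.034405e+18^0.25 = 44817 m

44817 m


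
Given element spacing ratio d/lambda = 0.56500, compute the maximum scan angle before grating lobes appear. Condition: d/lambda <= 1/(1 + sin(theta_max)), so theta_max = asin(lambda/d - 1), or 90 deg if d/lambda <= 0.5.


lambda/d - 1 = 1/0.56500 - 1 = 0.7699115
theta_max = asin(0.7699115) = 50.35 deg

50.35 deg


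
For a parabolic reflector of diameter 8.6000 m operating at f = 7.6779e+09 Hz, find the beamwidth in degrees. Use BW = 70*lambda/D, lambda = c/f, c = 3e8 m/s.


lambda = c / f = 3.0000e+08 / 7.6779e+09 = 0.03907318 m
BW = 70 * 0.03907318 / 8.6000 = 0.3180 deg

0.3180 deg


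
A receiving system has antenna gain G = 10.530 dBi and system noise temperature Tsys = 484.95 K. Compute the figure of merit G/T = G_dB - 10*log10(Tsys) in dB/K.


G/T = 10.530 - 10*log10(484.95) = 10.530 - 26.85697 = -16.33 dB/K

-16.33 dB/K


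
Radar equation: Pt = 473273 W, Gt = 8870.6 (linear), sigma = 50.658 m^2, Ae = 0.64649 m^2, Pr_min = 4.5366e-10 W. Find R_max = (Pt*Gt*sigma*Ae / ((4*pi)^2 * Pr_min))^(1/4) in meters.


R^4 = 473273*8870.6*50.658*0.64649 / ((4*pi)^2 * 4.5366e-10) = 1.919218e+18
R_max = 1.919218e+18^0.25 = 37220 m

37220 m


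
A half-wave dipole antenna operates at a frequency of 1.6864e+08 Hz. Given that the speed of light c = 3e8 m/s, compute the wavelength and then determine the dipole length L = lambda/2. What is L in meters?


lambda = c / f = 3.0000e+08 / 1.6864e+08 = 1.778937 m
L = lambda / 2 = 1.778937 / 2 = 0.8895 m

0.8895 m


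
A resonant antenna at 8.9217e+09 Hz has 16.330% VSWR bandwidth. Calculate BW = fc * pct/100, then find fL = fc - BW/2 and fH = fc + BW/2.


BW = 8.9217e+09 * 16.330/100 = 1.456914e+09 Hz
fL = 8.9217e+09 - 1.456914e+09/2 = 8.193e+09 Hz
fH = 8.9217e+09 + 1.456914e+09/2 = 9.650e+09 Hz

BW=1.457e+09 Hz, fL=8.193e+09 Hz, fH=9.650e+09 Hz


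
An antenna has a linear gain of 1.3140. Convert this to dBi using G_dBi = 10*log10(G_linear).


G_dBi = 10 * log10(1.3140) = 1.186 dBi

1.186 dBi


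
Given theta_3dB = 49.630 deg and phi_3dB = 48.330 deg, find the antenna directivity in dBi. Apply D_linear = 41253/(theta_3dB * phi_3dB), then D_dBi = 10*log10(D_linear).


D_linear = 41253 / (49.630 * 48.330) = 17.19865
D_dBi = 10 * log10(17.19865) = 12.35 dBi

12.35 dBi


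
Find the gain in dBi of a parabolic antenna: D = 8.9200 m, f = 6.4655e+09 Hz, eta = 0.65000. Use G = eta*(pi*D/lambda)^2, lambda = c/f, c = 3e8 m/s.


lambda = c / f = 3.0000e+08 / 6.4655e+09 = 0.04640012 m
G_linear = 0.65000 * (pi * 8.9200 / 0.04640012)^2 = 237085.3
G_dBi = 10 * log10(237085.3) = 53.75 dBi

53.75 dBi


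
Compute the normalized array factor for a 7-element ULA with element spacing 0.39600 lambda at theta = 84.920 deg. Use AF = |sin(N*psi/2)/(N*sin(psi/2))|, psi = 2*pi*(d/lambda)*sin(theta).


psi = 2*pi*0.39600*sin(84.920 deg) = 2.478368 rad
AF = |sin(7*2.478368/2) / (7*sin(2.478368/2))| = 0.1030

0.1030


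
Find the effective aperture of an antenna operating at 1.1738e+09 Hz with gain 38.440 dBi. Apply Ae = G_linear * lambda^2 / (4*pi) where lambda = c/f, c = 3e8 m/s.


lambda = c / f = 3.0000e+08 / 1.1738e+09 = 0.2555802 m
G_linear = 10^(38.440/10) = 6982.324
Ae = G_linear * lambda^2 / (4*pi) = 6982.324 * 0.2555802^2 / (4*pi) = 36.29 m^2

36.29 m^2


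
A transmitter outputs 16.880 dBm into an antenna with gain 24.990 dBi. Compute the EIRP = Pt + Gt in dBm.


EIRP = Pt + Gt = 16.880 + 24.990 = 41.87 dBm

41.87 dBm


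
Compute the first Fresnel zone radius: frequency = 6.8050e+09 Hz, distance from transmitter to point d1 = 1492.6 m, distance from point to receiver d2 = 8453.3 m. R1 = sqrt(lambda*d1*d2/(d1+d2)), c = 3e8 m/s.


lambda = c / f = 3.0000e+08 / 6.8050e+09 = 0.04408523 m
R1 = sqrt(0.04408523 * 1492.6 * 8453.3 / (1492.6 + 8453.3)) = 7.478 m

7.478 m


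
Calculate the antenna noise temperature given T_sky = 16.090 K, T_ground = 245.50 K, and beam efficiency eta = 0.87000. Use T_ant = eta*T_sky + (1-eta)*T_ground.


T_ant = 0.87000 * 16.090 + (1 - 0.87000) * 245.50 = 45.91 K

45.91 K


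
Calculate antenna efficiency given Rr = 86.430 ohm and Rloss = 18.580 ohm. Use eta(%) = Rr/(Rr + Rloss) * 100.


eta = 86.430 / (86.430 + 18.580) * 100 = 82.31%

82.31%


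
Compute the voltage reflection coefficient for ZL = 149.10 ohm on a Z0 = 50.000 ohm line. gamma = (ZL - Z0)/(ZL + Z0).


gamma = (149.10 - 50.000) / (149.10 + 50.000) = 0.4977

0.4977


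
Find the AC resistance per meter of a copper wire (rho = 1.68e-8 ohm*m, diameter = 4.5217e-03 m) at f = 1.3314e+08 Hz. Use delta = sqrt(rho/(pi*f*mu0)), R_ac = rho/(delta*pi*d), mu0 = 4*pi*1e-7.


delta = sqrt(1.68e-8 / (pi * 1.3314e+08 * 4*pi*1e-7)) = 5.653540e-06 m
R_ac = 1.68e-8 / (5.653540e-06 * pi * 4.5217e-03) = 0.2092 ohm/m

0.2092 ohm/m


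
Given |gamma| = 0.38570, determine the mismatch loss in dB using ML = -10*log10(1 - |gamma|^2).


ML = -10 * log10(1 - 0.38570^2) = -10 * log10(0.85123551) = 0.6995 dB

0.6995 dB


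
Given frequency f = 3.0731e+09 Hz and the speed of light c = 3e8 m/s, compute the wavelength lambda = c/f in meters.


lambda = c / f = 3.0000e+08 / 3.0731e+09 = 0.09762 m

0.09762 m


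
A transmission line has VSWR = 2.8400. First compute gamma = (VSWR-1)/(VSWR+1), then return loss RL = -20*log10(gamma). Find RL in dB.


gamma = (2.8400 - 1) / (2.8400 + 1) = 0.4791667
RL = -20 * log10(0.4791667) = 6.390 dB

6.390 dB


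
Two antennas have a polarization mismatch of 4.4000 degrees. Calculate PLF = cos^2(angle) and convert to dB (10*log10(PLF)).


PLF_linear = cos^2(4.4000 deg) = 0.9941142
PLF_dB = 10 * log10(0.9941142) = -0.02564 dB

-0.02564 dB


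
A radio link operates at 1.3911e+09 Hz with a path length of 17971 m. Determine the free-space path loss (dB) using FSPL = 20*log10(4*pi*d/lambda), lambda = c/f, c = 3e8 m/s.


lambda = c / f = 3.0000e+08 / 1.3911e+09 = 0.2156567 m
FSPL = 20 * log10(4*pi*17971/0.2156567) = 120.4 dB

120.4 dB


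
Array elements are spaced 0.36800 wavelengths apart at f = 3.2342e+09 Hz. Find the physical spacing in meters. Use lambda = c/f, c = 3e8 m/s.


lambda = c / f = 3.0000e+08 / 3.2342e+09 = 0.09275864 m
d = 0.36800 * 0.09275864 = 0.03414 m

0.03414 m


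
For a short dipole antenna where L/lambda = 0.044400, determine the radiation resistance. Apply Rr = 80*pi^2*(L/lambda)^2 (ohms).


Rr = 80 * pi^2 * (0.044400)^2 = 80 * 9.869604 * 1.971360e-03 = 1.557 ohm

1.557 ohm


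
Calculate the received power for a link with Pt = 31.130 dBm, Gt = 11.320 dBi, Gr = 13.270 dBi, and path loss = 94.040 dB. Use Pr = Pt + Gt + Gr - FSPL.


Pr = 31.130 + 11.320 + 13.270 - 94.040 = -38.32 dBm

-38.32 dBm


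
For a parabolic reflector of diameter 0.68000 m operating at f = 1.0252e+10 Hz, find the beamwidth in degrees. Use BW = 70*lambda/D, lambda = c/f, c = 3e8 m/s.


lambda = c / f = 3.0000e+08 / 1.0252e+10 = 0.02926258 m
BW = 70 * 0.02926258 / 0.68000 = 3.012 deg

3.012 deg


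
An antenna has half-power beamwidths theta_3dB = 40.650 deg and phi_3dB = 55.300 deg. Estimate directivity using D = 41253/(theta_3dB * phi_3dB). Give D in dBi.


D_linear = 41253 / (40.650 * 55.300) = 18.35143
D_dBi = 10 * log10(18.35143) = 12.64 dBi

12.64 dBi


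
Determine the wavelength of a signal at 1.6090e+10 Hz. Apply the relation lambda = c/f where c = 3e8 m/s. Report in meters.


lambda = c / f = 3.0000e+08 / 1.6090e+10 = 0.01865 m

0.01865 m


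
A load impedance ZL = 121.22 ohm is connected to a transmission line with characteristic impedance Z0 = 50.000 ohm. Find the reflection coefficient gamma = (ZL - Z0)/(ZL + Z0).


gamma = (121.22 - 50.000) / (121.22 + 50.000) = 0.4160

0.4160


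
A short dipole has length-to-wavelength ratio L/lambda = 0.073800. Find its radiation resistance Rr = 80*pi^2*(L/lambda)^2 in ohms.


Rr = 80 * pi^2 * (0.073800)^2 = 80 * 9.869604 * 5.446440e-03 = 4.300 ohm

4.300 ohm


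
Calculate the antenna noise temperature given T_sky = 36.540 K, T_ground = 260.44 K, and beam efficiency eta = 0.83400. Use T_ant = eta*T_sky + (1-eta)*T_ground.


T_ant = 0.83400 * 36.540 + (1 - 0.83400) * 260.44 = 73.71 K

73.71 K


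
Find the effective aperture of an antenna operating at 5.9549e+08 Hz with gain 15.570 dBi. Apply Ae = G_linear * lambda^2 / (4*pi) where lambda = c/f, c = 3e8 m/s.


lambda = c / f = 3.0000e+08 / 5.9549e+08 = 0.5037868 m
G_linear = 10^(15.570/10) = 36.05786
Ae = G_linear * lambda^2 / (4*pi) = 36.05786 * 0.5037868^2 / (4*pi) = 0.7283 m^2

0.7283 m^2


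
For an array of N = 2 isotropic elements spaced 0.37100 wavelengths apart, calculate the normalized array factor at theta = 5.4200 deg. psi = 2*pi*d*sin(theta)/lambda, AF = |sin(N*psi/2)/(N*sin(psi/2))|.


psi = 2*pi*0.37100*sin(5.4200 deg) = 0.2201824 rad
AF = |sin(2*0.2201824/2) / (2*sin(0.2201824/2))| = 0.9939

0.9939


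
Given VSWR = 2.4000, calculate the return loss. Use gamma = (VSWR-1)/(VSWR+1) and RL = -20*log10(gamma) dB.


gamma = (2.4000 - 1) / (2.4000 + 1) = 0.4117647
RL = -20 * log10(0.4117647) = 7.707 dB

7.707 dB


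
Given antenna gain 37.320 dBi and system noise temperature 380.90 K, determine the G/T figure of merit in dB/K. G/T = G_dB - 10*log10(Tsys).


G/T = 37.320 - 10*log10(380.90) = 37.320 - 25.80811 = 11.51 dB/K

11.51 dB/K


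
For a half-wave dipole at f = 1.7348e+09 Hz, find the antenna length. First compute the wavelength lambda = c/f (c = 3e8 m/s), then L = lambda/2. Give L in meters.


lambda = c / f = 3.0000e+08 / 1.7348e+09 = 0.1729306 m
L = lambda / 2 = 0.1729306 / 2 = 0.08647 m

0.08647 m


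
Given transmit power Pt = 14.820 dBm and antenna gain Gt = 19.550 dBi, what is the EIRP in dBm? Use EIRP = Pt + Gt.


EIRP = Pt + Gt = 14.820 + 19.550 = 34.37 dBm

34.37 dBm


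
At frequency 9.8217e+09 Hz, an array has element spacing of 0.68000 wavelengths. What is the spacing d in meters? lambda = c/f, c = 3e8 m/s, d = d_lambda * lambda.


lambda = c / f = 3.0000e+08 / 9.8217e+09 = 0.03054461 m
d = 0.68000 * 0.03054461 = 0.02077 m

0.02077 m


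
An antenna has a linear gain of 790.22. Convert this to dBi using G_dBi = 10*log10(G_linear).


G_dBi = 10 * log10(790.22) = 28.98 dBi

28.98 dBi


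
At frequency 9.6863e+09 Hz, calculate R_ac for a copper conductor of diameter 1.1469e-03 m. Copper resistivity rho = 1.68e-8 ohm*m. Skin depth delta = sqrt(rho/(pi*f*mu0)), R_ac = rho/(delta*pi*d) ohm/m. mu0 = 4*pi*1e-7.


delta = sqrt(1.68e-8 / (pi * 9.6863e+09 * 4*pi*1e-7)) = 6.628203e-07 m
R_ac = 1.68e-8 / (6.628203e-07 * pi * 1.1469e-03) = 7.035 ohm/m

7.035 ohm/m


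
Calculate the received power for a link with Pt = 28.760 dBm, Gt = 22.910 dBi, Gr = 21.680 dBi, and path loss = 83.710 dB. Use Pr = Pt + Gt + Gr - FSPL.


Pr = 28.760 + 22.910 + 21.680 - 83.710 = -10.36 dBm

-10.36 dBm


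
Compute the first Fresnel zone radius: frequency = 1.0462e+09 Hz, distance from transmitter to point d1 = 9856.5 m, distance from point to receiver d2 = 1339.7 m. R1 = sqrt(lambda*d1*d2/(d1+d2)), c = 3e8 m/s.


lambda = c / f = 3.0000e+08 / 1.0462e+09 = 0.2867521 m
R1 = sqrt(0.2867521 * 9856.5 * 1339.7 / (9856.5 + 1339.7)) = 18.39 m

18.39 m


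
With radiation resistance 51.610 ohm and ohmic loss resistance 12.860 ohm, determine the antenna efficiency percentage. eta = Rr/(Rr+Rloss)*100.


eta = 51.610 / (51.610 + 12.860) * 100 = 80.05%

80.05%


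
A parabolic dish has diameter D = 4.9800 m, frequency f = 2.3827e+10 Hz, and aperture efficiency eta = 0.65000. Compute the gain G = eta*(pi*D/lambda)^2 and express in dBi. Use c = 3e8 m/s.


lambda = c / f = 3.0000e+08 / 2.3827e+10 = 0.01259076 m
G_linear = 0.65000 * (pi * 4.9800 / 0.01259076)^2 = 1.003617e+06
G_dBi = 10 * log10(1.003617e+06) = 60.02 dBi

60.02 dBi


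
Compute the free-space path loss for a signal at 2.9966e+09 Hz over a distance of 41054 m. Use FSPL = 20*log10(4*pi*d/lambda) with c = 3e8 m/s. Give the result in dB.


lambda = c / f = 3.0000e+08 / 2.9966e+09 = 0.1001135 m
FSPL = 20 * log10(4*pi*41054/0.1001135) = 134.2 dB

134.2 dB


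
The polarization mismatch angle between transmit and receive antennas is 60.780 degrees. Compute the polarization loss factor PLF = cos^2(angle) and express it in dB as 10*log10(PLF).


PLF_linear = cos^2(60.780 deg) = 0.2383044
PLF_dB = 10 * log10(0.2383044) = -6.229 dB

-6.229 dB


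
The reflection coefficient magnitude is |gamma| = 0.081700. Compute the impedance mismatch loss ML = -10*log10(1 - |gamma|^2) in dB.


ML = -10 * log10(1 - 0.081700^2) = -10 * log10(0.99332511) = 0.02909 dB

0.02909 dB


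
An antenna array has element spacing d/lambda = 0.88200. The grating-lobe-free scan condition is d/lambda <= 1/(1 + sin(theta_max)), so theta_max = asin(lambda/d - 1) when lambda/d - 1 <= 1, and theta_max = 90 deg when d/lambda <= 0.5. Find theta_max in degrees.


lambda/d - 1 = 1/0.88200 - 1 = 0.1337868
theta_max = asin(0.1337868) = 7.688 deg

7.688 deg


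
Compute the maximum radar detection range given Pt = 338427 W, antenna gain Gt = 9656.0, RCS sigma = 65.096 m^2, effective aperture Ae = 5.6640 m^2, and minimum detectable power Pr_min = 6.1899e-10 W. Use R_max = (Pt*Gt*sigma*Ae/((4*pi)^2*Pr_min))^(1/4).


R^4 = 338427*9656.0*65.096*5.6640 / ((4*pi)^2 * 6.1899e-10) = 1.232641e+19
R_max = 1.232641e+19^0.25 = 59253 m

59253 m


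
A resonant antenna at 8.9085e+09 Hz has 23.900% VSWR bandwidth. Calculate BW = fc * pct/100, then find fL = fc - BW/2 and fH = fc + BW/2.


BW = 8.9085e+09 * 23.900/100 = 2.129132e+09 Hz
fL = 8.9085e+09 - 2.129132e+09/2 = 7.844e+09 Hz
fH = 8.9085e+09 + 2.129132e+09/2 = 9.973e+09 Hz

BW=2.129e+09 Hz, fL=7.844e+09 Hz, fH=9.973e+09 Hz


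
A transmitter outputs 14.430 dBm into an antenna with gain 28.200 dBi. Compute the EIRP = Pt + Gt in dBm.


EIRP = Pt + Gt = 14.430 + 28.200 = 42.63 dBm

42.63 dBm


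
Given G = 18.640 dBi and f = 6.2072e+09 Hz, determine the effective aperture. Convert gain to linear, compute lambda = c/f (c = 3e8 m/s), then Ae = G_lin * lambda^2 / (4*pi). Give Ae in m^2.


lambda = c / f = 3.0000e+08 / 6.2072e+09 = 0.04833097 m
G_linear = 10^(18.640/10) = 73.11391
Ae = G_linear * lambda^2 / (4*pi) = 73.11391 * 0.04833097^2 / (4*pi) = 0.01359 m^2

0.01359 m^2


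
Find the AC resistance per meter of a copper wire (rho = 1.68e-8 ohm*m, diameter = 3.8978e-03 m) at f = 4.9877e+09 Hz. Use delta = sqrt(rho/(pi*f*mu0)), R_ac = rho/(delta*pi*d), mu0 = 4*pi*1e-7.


delta = sqrt(1.68e-8 / (pi * 4.9877e+09 * 4*pi*1e-7)) = 9.236865e-07 m
R_ac = 1.68e-8 / (9.236865e-07 * pi * 3.8978e-03) = 1.485 ohm/m

1.485 ohm/m


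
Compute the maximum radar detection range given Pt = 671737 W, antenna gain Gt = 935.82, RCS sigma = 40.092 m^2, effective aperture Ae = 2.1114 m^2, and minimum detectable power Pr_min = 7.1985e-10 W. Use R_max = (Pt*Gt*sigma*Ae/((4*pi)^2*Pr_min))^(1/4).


R^4 = 671737*935.82*40.092*2.1114 / ((4*pi)^2 * 7.1985e-10) = 4.681210e+17
R_max = 4.681210e+17^0.25 = 26157 m

26157 m


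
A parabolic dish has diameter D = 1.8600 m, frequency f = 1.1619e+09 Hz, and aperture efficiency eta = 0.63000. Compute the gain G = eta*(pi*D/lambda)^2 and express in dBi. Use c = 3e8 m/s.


lambda = c / f = 3.0000e+08 / 1.1619e+09 = 0.2581978 m
G_linear = 0.63000 * (pi * 1.8600 / 0.2581978)^2 = 322.6719
G_dBi = 10 * log10(322.6719) = 25.09 dBi

25.09 dBi


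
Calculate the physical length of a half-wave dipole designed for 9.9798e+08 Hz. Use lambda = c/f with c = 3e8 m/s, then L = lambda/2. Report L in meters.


lambda = c / f = 3.0000e+08 / 9.9798e+08 = 0.3006072 m
L = lambda / 2 = 0.3006072 / 2 = 0.1503 m

0.1503 m


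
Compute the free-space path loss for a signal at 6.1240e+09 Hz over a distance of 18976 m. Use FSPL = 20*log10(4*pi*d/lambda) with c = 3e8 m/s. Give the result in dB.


lambda = c / f = 3.0000e+08 / 6.1240e+09 = 0.04898759 m
FSPL = 20 * log10(4*pi*18976/0.04898759) = 133.7 dB

133.7 dB


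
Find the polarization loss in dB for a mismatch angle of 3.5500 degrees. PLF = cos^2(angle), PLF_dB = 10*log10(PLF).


PLF_linear = cos^2(3.5500 deg) = 0.9961660
PLF_dB = 10 * log10(0.9961660) = -0.01668 dB

-0.01668 dB


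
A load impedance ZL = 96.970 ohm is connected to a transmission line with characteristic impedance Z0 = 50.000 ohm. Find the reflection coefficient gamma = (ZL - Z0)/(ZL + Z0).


gamma = (96.970 - 50.000) / (96.970 + 50.000) = 0.3196

0.3196


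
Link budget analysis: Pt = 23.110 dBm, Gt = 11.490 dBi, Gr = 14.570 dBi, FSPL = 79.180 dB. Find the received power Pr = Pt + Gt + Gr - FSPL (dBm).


Pr = 23.110 + 11.490 + 14.570 - 79.180 = -30.01 dBm

-30.01 dBm


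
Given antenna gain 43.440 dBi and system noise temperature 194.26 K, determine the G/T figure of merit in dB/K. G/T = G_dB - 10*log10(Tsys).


G/T = 43.440 - 10*log10(194.26) = 43.440 - 22.88383 = 20.56 dB/K

20.56 dB/K


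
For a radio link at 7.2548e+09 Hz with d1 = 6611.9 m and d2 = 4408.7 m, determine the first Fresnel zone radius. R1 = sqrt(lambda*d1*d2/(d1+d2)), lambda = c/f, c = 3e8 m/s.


lambda = c / f = 3.0000e+08 / 7.2548e+09 = 0.04135193 m
R1 = sqrt(0.04135193 * 6611.9 * 4408.7 / (6611.9 + 4408.7)) = 10.46 m

10.46 m


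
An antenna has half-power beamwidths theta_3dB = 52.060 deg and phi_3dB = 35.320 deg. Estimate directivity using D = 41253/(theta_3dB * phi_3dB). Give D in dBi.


D_linear = 41253 / (52.060 * 35.320) = 22.43524
D_dBi = 10 * log10(22.43524) = 13.51 dBi

13.51 dBi


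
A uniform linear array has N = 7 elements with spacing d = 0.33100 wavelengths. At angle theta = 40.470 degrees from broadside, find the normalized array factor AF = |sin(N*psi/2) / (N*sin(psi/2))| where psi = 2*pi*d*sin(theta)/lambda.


psi = 2*pi*0.33100*sin(40.470 deg) = 1.349851 rad
AF = |sin(7*1.349851/2) / (7*sin(1.349851/2))| = 0.2286

0.2286


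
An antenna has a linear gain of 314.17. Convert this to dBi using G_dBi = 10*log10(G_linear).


G_dBi = 10 * log10(314.17) = 24.97 dBi

24.97 dBi


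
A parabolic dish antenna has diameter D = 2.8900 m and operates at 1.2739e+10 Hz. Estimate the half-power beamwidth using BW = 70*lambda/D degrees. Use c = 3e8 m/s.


lambda = c / f = 3.0000e+08 / 1.2739e+10 = 0.02354973 m
BW = 70 * 0.02354973 / 2.8900 = 0.5704 deg

0.5704 deg


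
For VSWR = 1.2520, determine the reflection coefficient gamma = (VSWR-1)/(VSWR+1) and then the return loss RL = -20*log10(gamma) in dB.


gamma = (1.2520 - 1) / (1.2520 + 1) = 0.1119005
RL = -20 * log10(0.1119005) = 19.02 dB

19.02 dB


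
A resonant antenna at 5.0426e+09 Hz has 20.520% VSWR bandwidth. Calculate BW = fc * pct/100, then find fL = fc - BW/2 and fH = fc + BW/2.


BW = 5.0426e+09 * 20.520/100 = 1.034742e+09 Hz
fL = 5.0426e+09 - 1.034742e+09/2 = 4.525e+09 Hz
fH = 5.0426e+09 + 1.034742e+09/2 = 5.560e+09 Hz

BW=1.035e+09 Hz, fL=4.525e+09 Hz, fH=5.560e+09 Hz


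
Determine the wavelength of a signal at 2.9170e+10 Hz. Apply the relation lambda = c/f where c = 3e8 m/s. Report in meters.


lambda = c / f = 3.0000e+08 / 2.9170e+10 = 0.01028 m

0.01028 m


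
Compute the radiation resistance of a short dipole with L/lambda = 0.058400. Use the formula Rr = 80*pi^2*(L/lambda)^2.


Rr = 80 * pi^2 * (0.058400)^2 = 80 * 9.869604 * 3.410560e-03 = 2.693 ohm

2.693 ohm


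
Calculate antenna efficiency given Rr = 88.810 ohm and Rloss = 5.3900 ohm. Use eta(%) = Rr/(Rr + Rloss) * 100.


eta = 88.810 / (88.810 + 5.3900) * 100 = 94.28%

94.28%


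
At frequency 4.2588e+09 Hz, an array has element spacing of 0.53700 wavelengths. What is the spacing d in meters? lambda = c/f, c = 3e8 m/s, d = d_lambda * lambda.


lambda = c / f = 3.0000e+08 / 4.2588e+09 = 0.07044238 m
d = 0.53700 * 0.07044238 = 0.03783 m

0.03783 m


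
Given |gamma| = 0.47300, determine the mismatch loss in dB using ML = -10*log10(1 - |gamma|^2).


ML = -10 * log10(1 - 0.47300^2) = -10 * log10(0.776271) = 1.100 dB

1.100 dB


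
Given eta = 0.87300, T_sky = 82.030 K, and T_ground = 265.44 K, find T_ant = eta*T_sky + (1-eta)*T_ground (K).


T_ant = 0.87300 * 82.030 + (1 - 0.87300) * 265.44 = 105.3 K

105.3 K


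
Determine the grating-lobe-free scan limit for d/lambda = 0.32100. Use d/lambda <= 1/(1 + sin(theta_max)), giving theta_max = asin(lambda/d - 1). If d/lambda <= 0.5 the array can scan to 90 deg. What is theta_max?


lambda/d - 1 = 1/0.32100 - 1 = 2.115265 >= 1
d/lambda <= 0.5, so the array can scan to endfire without grating lobes: theta_max = 90 deg

90 deg


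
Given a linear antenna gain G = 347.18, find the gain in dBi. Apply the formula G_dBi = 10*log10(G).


G_dBi = 10 * log10(347.18) = 25.41 dBi

25.41 dBi


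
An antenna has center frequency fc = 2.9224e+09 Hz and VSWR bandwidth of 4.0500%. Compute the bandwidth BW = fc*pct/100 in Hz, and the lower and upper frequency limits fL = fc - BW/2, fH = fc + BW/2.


BW = 2.9224e+09 * 4.0500/100 = 1.183572e+08 Hz
fL = 2.9224e+09 - 1.183572e+08/2 = 2.863e+09 Hz
fH = 2.9224e+09 + 1.183572e+08/2 = 2.982e+09 Hz

BW=1.184e+08 Hz, fL=2.863e+09 Hz, fH=2.982e+09 Hz


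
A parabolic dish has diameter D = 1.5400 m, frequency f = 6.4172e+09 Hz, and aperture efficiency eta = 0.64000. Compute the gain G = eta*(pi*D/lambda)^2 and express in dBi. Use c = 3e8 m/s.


lambda = c / f = 3.0000e+08 / 6.4172e+09 = 0.04674936 m
G_linear = 0.64000 * (pi * 1.5400 / 0.04674936)^2 = 6854.406
G_dBi = 10 * log10(6854.406) = 38.36 dBi

38.36 dBi


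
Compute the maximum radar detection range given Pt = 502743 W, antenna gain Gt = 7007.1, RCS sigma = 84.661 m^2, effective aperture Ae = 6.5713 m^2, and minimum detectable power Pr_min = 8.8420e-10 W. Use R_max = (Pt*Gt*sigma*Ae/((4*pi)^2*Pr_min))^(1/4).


R^4 = 502743*7007.1*84.661*6.5713 / ((4*pi)^2 * 8.8420e-10) = 1.403618e+19
R_max = 1.403618e+19^0.25 = 61209 m

61209 m


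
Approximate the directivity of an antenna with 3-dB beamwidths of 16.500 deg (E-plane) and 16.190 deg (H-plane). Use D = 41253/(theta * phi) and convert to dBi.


D_linear = 41253 / (16.500 * 16.190) = 154.4275
D_dBi = 10 * log10(154.4275) = 21.89 dBi

21.89 dBi


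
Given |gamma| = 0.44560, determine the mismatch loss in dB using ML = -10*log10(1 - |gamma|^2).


ML = -10 * log10(1 - 0.44560^2) = -10 * log10(0.80144064) = 0.9613 dB

0.9613 dB


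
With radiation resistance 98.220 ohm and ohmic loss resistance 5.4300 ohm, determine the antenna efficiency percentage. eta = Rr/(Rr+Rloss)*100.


eta = 98.220 / (98.220 + 5.4300) * 100 = 94.76%

94.76%


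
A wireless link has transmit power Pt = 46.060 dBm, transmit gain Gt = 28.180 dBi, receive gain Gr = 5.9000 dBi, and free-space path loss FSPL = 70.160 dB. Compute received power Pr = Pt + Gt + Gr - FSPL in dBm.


Pr = 46.060 + 28.180 + 5.9000 - 70.160 = 9.98 dBm

9.98 dBm


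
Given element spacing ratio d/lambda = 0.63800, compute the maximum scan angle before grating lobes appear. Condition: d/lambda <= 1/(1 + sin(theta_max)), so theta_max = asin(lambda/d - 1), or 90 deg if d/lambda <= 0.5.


lambda/d - 1 = 1/0.63800 - 1 = 0.5673981
theta_max = asin(0.5673981) = 34.57 deg

34.57 deg


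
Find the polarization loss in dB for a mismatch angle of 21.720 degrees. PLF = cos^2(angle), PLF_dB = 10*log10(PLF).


PLF_linear = cos^2(21.720 deg) = 0.8630474
PLF_dB = 10 * log10(0.8630474) = -0.6397 dB

-0.6397 dB


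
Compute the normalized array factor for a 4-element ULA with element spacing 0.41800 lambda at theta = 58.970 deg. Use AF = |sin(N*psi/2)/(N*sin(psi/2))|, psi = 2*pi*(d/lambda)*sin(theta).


psi = 2*pi*0.41800*sin(58.970 deg) = 2.250531 rad
AF = |sin(4*2.250531/2) / (4*sin(2.250531/2))| = 0.2709

0.2709


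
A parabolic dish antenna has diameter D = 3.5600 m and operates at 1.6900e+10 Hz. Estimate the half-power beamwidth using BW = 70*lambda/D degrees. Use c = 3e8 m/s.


lambda = c / f = 3.0000e+08 / 1.6900e+10 = 0.01775148 m
BW = 70 * 0.01775148 / 3.5600 = 0.3490 deg

0.3490 deg


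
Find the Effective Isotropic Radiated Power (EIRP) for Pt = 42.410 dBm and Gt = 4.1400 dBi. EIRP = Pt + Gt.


EIRP = Pt + Gt = 42.410 + 4.1400 = 46.55 dBm

46.55 dBm


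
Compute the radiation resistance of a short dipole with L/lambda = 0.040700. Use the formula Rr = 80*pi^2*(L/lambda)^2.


Rr = 80 * pi^2 * (0.040700)^2 = 80 * 9.869604 * 1.656490e-03 = 1.308 ohm

1.308 ohm


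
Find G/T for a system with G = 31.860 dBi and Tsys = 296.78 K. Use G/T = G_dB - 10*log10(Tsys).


G/T = 31.860 - 10*log10(296.78) = 31.860 - 24.72435 = 7.136 dB/K

7.136 dB/K


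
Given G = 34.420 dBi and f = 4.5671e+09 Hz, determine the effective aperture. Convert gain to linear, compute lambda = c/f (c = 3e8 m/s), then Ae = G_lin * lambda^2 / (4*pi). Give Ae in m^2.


lambda = c / f = 3.0000e+08 / 4.5671e+09 = 0.06568720 m
G_linear = 10^(34.420/10) = 2766.942
Ae = G_linear * lambda^2 / (4*pi) = 2766.942 * 0.06568720^2 / (4*pi) = 0.9501 m^2

0.9501 m^2


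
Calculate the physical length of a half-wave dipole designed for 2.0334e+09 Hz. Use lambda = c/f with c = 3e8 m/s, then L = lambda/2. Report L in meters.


lambda = c / f = 3.0000e+08 / 2.0334e+09 = 0.1475361 m
L = lambda / 2 = 0.1475361 / 2 = 0.07377 m

0.07377 m


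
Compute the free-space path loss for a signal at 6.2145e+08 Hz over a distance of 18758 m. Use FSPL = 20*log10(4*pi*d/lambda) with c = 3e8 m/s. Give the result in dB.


lambda = c / f = 3.0000e+08 / 6.2145e+08 = 0.4827420 m
FSPL = 20 * log10(4*pi*18758/0.4827420) = 113.8 dB

113.8 dB


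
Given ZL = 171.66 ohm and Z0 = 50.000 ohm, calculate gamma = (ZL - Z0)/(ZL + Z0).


gamma = (171.66 - 50.000) / (171.66 + 50.000) = 0.5489

0.5489


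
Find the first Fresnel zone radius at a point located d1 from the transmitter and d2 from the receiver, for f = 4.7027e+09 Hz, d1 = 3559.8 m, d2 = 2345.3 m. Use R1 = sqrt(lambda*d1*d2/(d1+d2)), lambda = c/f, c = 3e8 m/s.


lambda = c / f = 3.0000e+08 / 4.7027e+09 = 0.06379314 m
R1 = sqrt(0.06379314 * 3559.8 * 2345.3 / (3559.8 + 2345.3)) = 9.497 m

9.497 m


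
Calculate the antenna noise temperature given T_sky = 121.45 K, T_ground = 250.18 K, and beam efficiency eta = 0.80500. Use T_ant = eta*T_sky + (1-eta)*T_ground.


T_ant = 0.80500 * 121.45 + (1 - 0.80500) * 250.18 = 146.6 K

146.6 K


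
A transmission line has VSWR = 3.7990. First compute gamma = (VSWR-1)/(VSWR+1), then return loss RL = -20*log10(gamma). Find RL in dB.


gamma = (3.7990 - 1) / (3.7990 + 1) = 0.5832465
RL = -20 * log10(0.5832465) = 4.683 dB

4.683 dB


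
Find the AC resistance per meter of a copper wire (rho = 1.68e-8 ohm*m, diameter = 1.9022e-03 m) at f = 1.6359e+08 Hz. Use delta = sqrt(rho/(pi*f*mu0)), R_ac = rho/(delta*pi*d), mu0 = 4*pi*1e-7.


delta = sqrt(1.68e-8 / (pi * 1.6359e+08 * 4*pi*1e-7)) = 5.100308e-06 m
R_ac = 1.68e-8 / (5.100308e-06 * pi * 1.9022e-03) = 0.5512 ohm/m

0.5512 ohm/m


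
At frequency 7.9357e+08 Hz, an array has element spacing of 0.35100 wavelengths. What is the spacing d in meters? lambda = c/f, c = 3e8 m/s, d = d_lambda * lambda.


lambda = c / f = 3.0000e+08 / 7.9357e+08 = 0.3780385 m
d = 0.35100 * 0.3780385 = 0.1327 m

0.1327 m


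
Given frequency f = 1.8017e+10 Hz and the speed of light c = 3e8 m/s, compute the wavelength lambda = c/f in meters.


lambda = c / f = 3.0000e+08 / 1.8017e+10 = 0.01665 m

0.01665 m


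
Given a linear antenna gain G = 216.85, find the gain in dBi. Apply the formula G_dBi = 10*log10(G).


G_dBi = 10 * log10(216.85) = 23.36 dBi

23.36 dBi


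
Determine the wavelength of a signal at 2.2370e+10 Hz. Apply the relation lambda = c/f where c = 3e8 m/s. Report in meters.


lambda = c / f = 3.0000e+08 / 2.2370e+10 = 0.01341 m

0.01341 m


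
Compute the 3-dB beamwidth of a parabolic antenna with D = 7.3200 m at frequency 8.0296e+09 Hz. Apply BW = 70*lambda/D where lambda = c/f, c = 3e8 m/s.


lambda = c / f = 3.0000e+08 / 8.0296e+09 = 0.03736176 m
BW = 70 * 0.03736176 / 7.3200 = 0.3573 deg

0.3573 deg


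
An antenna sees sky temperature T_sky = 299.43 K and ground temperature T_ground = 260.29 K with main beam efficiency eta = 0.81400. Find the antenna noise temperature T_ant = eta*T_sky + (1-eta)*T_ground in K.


T_ant = 0.81400 * 299.43 + (1 - 0.81400) * 260.29 = 292.1 K

292.1 K


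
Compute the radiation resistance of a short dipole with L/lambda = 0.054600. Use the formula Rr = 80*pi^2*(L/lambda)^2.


Rr = 80 * pi^2 * (0.054600)^2 = 80 * 9.869604 * 2.981160e-03 = 2.354 ohm

2.354 ohm


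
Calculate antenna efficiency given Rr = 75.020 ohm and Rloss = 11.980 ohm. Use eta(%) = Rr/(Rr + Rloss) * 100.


eta = 75.020 / (75.020 + 11.980) * 100 = 86.23%

86.23%


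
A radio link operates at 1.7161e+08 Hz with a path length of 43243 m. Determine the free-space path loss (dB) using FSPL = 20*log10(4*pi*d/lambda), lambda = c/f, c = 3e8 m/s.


lambda = c / f = 3.0000e+08 / 1.7161e+08 = 1.748150 m
FSPL = 20 * log10(4*pi*43243/1.748150) = 109.9 dB

109.9 dB


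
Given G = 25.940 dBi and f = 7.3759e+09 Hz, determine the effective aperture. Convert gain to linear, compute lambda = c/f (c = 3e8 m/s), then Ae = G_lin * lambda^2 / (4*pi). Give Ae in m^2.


lambda = c / f = 3.0000e+08 / 7.3759e+09 = 0.04067300 m
G_linear = 10^(25.940/10) = 392.6449
Ae = G_linear * lambda^2 / (4*pi) = 392.6449 * 0.04067300^2 / (4*pi) = 0.05169 m^2

0.05169 m^2


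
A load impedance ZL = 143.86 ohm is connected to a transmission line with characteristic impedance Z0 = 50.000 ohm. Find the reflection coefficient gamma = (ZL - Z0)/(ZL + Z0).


gamma = (143.86 - 50.000) / (143.86 + 50.000) = 0.4842

0.4842


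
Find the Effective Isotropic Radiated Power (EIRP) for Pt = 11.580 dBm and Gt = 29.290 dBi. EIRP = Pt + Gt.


EIRP = Pt + Gt = 11.580 + 29.290 = 40.87 dBm

40.87 dBm


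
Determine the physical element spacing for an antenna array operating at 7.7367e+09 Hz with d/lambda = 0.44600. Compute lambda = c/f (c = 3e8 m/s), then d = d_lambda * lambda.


lambda = c / f = 3.0000e+08 / 7.7367e+09 = 0.03877622 m
d = 0.44600 * 0.03877622 = 0.01729 m

0.01729 m


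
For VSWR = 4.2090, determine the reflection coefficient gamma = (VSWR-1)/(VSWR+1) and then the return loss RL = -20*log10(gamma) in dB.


gamma = (4.2090 - 1) / (4.2090 + 1) = 0.6160491
RL = -20 * log10(0.6160491) = 4.208 dB

4.208 dB


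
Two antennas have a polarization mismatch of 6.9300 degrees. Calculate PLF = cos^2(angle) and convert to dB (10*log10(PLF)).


PLF_linear = cos^2(6.9300 deg) = 0.9854420
PLF_dB = 10 * log10(0.9854420) = -0.06369 dB

-0.06369 dB


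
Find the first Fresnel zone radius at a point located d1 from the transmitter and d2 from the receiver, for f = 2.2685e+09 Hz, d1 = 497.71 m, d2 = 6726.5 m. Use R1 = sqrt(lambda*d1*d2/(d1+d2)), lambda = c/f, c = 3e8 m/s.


lambda = c / f = 3.0000e+08 / 2.2685e+09 = 0.1322460 m
R1 = sqrt(0.1322460 * 497.71 * 6726.5 / (497.71 + 6726.5)) = 7.829 m

7.829 m


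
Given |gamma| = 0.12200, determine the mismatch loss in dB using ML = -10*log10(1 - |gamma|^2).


ML = -10 * log10(1 - 0.12200^2) = -10 * log10(0.985116) = 0.06513 dB

0.06513 dB


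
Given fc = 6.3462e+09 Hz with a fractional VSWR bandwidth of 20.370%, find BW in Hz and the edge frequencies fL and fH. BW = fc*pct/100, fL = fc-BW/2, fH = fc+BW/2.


BW = 6.3462e+09 * 20.370/100 = 1.292721e+09 Hz
fL = 6.3462e+09 - 1.292721e+09/2 = 5.700e+09 Hz
fH = 6.3462e+09 + 1.292721e+09/2 = 6.993e+09 Hz

BW=1.293e+09 Hz, fL=5.700e+09 Hz, fH=6.993e+09 Hz


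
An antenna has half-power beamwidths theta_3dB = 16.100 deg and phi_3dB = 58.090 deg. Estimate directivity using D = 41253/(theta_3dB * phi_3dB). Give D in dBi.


D_linear = 41253 / (16.100 * 58.090) = 44.10911
D_dBi = 10 * log10(44.10911) = 16.45 dBi

16.45 dBi


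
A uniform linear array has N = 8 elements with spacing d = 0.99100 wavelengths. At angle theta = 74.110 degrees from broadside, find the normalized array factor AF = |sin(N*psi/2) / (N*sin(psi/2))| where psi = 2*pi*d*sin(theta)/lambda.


psi = 2*pi*0.99100*sin(74.110 deg) = 5.988711 rad
AF = |sin(8*5.988711/2) / (8*sin(5.988711/2))| = 0.7871

0.7871


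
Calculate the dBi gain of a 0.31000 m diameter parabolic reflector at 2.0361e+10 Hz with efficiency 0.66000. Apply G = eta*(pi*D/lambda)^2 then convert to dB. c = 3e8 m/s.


lambda = c / f = 3.0000e+08 / 2.0361e+10 = 0.01473405 m
G_linear = 0.66000 * (pi * 0.31000 / 0.01473405)^2 = 2883.519
G_dBi = 10 * log10(2883.519) = 34.60 dBi

34.60 dBi


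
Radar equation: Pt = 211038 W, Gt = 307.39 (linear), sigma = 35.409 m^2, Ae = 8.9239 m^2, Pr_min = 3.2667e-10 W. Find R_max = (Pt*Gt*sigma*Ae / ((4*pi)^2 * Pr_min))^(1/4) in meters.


R^4 = 211038*307.39*35.409*8.9239 / ((4*pi)^2 * 3.2667e-10) = 3.973651e+17
R_max = 3.973651e+17^0.25 = 25107 m

25107 m


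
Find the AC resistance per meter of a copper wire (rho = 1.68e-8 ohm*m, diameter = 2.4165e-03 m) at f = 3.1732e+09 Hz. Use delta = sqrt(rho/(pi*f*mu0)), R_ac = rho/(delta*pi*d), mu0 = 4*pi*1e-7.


delta = sqrt(1.68e-8 / (pi * 3.1732e+09 * 4*pi*1e-7)) = 1.158047e-06 m
R_ac = 1.68e-8 / (1.158047e-06 * pi * 2.4165e-03) = 1.911 ohm/m

1.911 ohm/m


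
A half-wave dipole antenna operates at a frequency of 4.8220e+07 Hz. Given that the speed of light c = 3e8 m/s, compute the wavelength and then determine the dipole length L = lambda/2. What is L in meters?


lambda = c / f = 3.0000e+08 / 4.8220e+07 = 6.221485 m
L = lambda / 2 = 6.221485 / 2 = 3.111 m

3.111 m


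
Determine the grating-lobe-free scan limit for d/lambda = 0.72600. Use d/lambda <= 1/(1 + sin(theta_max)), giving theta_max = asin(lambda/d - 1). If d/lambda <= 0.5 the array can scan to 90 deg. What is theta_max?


lambda/d - 1 = 1/0.72600 - 1 = 0.3774105
theta_max = asin(0.3774105) = 22.17 deg

22.17 deg


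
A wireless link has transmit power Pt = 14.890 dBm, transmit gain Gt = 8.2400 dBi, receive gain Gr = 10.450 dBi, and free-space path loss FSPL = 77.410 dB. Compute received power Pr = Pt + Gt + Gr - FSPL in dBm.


Pr = 14.890 + 8.2400 + 10.450 - 77.410 = -43.83 dBm

-43.83 dBm


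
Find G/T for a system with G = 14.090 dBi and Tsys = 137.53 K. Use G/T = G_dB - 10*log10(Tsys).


G/T = 14.090 - 10*log10(137.53) = 14.090 - 21.38397 = -7.294 dB/K

-7.294 dB/K


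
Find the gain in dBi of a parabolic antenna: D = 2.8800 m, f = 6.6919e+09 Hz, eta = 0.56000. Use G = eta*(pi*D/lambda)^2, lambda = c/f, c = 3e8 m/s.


lambda = c / f = 3.0000e+08 / 6.6919e+09 = 0.04483032 m
G_linear = 0.56000 * (pi * 2.8800 / 0.04483032)^2 = 22810.20
G_dBi = 10 * log10(22810.20) = 43.58 dBi

43.58 dBi


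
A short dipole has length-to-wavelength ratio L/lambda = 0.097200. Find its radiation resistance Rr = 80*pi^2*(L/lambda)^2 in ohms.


Rr = 80 * pi^2 * (0.097200)^2 = 80 * 9.869604 * 9.447840e-03 = 7.460 ohm

7.460 ohm


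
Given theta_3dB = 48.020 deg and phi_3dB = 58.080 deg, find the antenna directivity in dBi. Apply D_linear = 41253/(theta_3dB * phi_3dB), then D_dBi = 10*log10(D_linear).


D_linear = 41253 / (48.020 * 58.080) = 14.79131
D_dBi = 10 * log10(14.79131) = 11.70 dBi

11.70 dBi


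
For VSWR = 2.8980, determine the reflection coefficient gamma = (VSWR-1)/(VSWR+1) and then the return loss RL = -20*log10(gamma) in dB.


gamma = (2.8980 - 1) / (2.8980 + 1) = 0.4869164
RL = -20 * log10(0.4869164) = 6.251 dB

6.251 dB


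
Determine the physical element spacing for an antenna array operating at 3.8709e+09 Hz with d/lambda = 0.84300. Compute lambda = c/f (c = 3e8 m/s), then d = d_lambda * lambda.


lambda = c / f = 3.0000e+08 / 3.8709e+09 = 0.07750136 m
d = 0.84300 * 0.07750136 = 0.06533 m

0.06533 m


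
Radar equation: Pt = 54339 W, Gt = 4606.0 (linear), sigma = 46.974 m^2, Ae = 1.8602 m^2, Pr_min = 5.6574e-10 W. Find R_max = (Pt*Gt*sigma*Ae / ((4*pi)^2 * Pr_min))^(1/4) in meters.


R^4 = 54339*4606.0*46.974*1.8602 / ((4*pi)^2 * 5.6574e-10) = 2.448027e+17
R_max = 2.448027e+17^0.25 = 22244 m

22244 m


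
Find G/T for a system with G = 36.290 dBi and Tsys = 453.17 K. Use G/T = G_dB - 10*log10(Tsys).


G/T = 36.290 - 10*log10(453.17) = 36.290 - 26.56261 = 9.727 dB/K

9.727 dB/K


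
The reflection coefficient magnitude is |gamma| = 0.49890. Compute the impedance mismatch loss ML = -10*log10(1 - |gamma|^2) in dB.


ML = -10 * log10(1 - 0.49890^2) = -10 * log10(0.75109879) = 1.243 dB

1.243 dB
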